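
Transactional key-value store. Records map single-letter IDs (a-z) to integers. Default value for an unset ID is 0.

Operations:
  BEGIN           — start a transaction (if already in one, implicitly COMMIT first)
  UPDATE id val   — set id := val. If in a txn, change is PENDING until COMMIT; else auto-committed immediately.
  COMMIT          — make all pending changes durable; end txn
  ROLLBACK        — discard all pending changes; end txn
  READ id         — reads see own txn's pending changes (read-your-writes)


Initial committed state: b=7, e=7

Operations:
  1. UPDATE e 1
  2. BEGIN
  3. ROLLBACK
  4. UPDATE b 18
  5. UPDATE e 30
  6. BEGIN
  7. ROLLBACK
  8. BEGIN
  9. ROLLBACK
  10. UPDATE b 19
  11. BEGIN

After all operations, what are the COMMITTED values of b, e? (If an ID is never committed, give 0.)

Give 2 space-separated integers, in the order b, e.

Answer: 19 30

Derivation:
Initial committed: {b=7, e=7}
Op 1: UPDATE e=1 (auto-commit; committed e=1)
Op 2: BEGIN: in_txn=True, pending={}
Op 3: ROLLBACK: discarded pending []; in_txn=False
Op 4: UPDATE b=18 (auto-commit; committed b=18)
Op 5: UPDATE e=30 (auto-commit; committed e=30)
Op 6: BEGIN: in_txn=True, pending={}
Op 7: ROLLBACK: discarded pending []; in_txn=False
Op 8: BEGIN: in_txn=True, pending={}
Op 9: ROLLBACK: discarded pending []; in_txn=False
Op 10: UPDATE b=19 (auto-commit; committed b=19)
Op 11: BEGIN: in_txn=True, pending={}
Final committed: {b=19, e=30}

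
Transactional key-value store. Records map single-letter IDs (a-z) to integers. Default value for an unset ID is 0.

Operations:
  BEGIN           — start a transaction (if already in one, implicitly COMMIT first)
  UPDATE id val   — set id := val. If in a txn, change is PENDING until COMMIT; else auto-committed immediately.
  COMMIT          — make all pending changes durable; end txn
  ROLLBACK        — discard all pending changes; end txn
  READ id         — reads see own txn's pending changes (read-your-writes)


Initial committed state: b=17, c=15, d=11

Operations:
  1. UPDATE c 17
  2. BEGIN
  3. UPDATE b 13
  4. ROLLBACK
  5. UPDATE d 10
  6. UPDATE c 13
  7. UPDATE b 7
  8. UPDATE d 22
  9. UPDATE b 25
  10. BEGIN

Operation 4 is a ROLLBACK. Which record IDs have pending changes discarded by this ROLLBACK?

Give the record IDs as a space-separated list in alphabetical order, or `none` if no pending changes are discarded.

Answer: b

Derivation:
Initial committed: {b=17, c=15, d=11}
Op 1: UPDATE c=17 (auto-commit; committed c=17)
Op 2: BEGIN: in_txn=True, pending={}
Op 3: UPDATE b=13 (pending; pending now {b=13})
Op 4: ROLLBACK: discarded pending ['b']; in_txn=False
Op 5: UPDATE d=10 (auto-commit; committed d=10)
Op 6: UPDATE c=13 (auto-commit; committed c=13)
Op 7: UPDATE b=7 (auto-commit; committed b=7)
Op 8: UPDATE d=22 (auto-commit; committed d=22)
Op 9: UPDATE b=25 (auto-commit; committed b=25)
Op 10: BEGIN: in_txn=True, pending={}
ROLLBACK at op 4 discards: ['b']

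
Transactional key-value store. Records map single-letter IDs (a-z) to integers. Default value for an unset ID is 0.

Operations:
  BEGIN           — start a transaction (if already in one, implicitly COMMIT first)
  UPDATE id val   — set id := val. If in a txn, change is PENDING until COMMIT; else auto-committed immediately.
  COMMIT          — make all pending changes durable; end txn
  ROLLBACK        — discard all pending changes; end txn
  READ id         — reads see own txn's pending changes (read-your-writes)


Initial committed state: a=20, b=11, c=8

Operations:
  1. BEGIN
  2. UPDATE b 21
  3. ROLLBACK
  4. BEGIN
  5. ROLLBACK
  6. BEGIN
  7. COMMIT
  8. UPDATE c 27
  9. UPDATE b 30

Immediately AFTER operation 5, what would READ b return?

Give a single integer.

Answer: 11

Derivation:
Initial committed: {a=20, b=11, c=8}
Op 1: BEGIN: in_txn=True, pending={}
Op 2: UPDATE b=21 (pending; pending now {b=21})
Op 3: ROLLBACK: discarded pending ['b']; in_txn=False
Op 4: BEGIN: in_txn=True, pending={}
Op 5: ROLLBACK: discarded pending []; in_txn=False
After op 5: visible(b) = 11 (pending={}, committed={a=20, b=11, c=8})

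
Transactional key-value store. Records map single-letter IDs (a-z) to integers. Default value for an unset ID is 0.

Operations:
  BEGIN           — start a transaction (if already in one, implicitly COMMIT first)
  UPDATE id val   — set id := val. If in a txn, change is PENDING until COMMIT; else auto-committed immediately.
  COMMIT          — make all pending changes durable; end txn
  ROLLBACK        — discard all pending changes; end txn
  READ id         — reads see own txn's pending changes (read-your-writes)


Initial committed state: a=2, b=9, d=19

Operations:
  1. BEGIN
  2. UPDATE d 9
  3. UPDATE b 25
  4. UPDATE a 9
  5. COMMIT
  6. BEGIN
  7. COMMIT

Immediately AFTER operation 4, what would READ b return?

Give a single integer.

Initial committed: {a=2, b=9, d=19}
Op 1: BEGIN: in_txn=True, pending={}
Op 2: UPDATE d=9 (pending; pending now {d=9})
Op 3: UPDATE b=25 (pending; pending now {b=25, d=9})
Op 4: UPDATE a=9 (pending; pending now {a=9, b=25, d=9})
After op 4: visible(b) = 25 (pending={a=9, b=25, d=9}, committed={a=2, b=9, d=19})

Answer: 25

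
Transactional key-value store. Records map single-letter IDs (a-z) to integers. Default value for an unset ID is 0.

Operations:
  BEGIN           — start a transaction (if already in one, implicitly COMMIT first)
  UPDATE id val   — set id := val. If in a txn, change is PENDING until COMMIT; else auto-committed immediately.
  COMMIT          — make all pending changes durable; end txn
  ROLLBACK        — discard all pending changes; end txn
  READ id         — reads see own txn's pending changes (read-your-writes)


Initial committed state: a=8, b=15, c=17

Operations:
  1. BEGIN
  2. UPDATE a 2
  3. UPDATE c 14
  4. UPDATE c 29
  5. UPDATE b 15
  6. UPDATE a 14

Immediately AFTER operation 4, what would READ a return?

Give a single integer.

Answer: 2

Derivation:
Initial committed: {a=8, b=15, c=17}
Op 1: BEGIN: in_txn=True, pending={}
Op 2: UPDATE a=2 (pending; pending now {a=2})
Op 3: UPDATE c=14 (pending; pending now {a=2, c=14})
Op 4: UPDATE c=29 (pending; pending now {a=2, c=29})
After op 4: visible(a) = 2 (pending={a=2, c=29}, committed={a=8, b=15, c=17})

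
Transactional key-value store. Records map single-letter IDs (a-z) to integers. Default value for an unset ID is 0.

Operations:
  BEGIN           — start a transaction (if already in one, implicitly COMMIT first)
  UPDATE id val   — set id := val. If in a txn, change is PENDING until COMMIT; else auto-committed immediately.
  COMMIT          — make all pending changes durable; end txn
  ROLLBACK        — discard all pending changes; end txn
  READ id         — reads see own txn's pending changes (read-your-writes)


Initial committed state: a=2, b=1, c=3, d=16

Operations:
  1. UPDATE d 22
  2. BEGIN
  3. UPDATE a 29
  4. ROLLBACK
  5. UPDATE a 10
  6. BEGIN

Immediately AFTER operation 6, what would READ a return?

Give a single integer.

Answer: 10

Derivation:
Initial committed: {a=2, b=1, c=3, d=16}
Op 1: UPDATE d=22 (auto-commit; committed d=22)
Op 2: BEGIN: in_txn=True, pending={}
Op 3: UPDATE a=29 (pending; pending now {a=29})
Op 4: ROLLBACK: discarded pending ['a']; in_txn=False
Op 5: UPDATE a=10 (auto-commit; committed a=10)
Op 6: BEGIN: in_txn=True, pending={}
After op 6: visible(a) = 10 (pending={}, committed={a=10, b=1, c=3, d=22})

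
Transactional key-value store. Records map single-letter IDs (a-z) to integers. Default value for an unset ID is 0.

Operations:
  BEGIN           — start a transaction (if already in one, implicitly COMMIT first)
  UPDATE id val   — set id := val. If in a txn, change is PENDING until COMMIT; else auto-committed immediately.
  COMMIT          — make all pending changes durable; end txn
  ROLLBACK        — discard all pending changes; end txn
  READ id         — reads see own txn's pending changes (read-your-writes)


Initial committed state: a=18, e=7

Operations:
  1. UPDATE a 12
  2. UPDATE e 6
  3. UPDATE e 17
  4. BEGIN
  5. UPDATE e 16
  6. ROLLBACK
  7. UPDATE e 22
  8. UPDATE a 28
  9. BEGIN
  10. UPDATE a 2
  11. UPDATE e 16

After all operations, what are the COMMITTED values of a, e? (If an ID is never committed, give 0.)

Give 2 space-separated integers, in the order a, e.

Initial committed: {a=18, e=7}
Op 1: UPDATE a=12 (auto-commit; committed a=12)
Op 2: UPDATE e=6 (auto-commit; committed e=6)
Op 3: UPDATE e=17 (auto-commit; committed e=17)
Op 4: BEGIN: in_txn=True, pending={}
Op 5: UPDATE e=16 (pending; pending now {e=16})
Op 6: ROLLBACK: discarded pending ['e']; in_txn=False
Op 7: UPDATE e=22 (auto-commit; committed e=22)
Op 8: UPDATE a=28 (auto-commit; committed a=28)
Op 9: BEGIN: in_txn=True, pending={}
Op 10: UPDATE a=2 (pending; pending now {a=2})
Op 11: UPDATE e=16 (pending; pending now {a=2, e=16})
Final committed: {a=28, e=22}

Answer: 28 22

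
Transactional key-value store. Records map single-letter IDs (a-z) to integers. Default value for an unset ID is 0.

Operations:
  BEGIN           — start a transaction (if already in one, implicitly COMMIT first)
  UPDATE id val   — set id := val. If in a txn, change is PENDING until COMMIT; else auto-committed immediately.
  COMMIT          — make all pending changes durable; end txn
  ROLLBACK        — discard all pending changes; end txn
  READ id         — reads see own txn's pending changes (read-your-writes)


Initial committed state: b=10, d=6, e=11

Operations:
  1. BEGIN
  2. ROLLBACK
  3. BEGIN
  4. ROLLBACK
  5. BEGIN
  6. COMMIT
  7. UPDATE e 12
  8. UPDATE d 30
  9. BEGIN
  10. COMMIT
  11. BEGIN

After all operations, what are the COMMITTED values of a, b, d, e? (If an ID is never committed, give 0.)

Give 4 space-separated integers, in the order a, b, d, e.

Answer: 0 10 30 12

Derivation:
Initial committed: {b=10, d=6, e=11}
Op 1: BEGIN: in_txn=True, pending={}
Op 2: ROLLBACK: discarded pending []; in_txn=False
Op 3: BEGIN: in_txn=True, pending={}
Op 4: ROLLBACK: discarded pending []; in_txn=False
Op 5: BEGIN: in_txn=True, pending={}
Op 6: COMMIT: merged [] into committed; committed now {b=10, d=6, e=11}
Op 7: UPDATE e=12 (auto-commit; committed e=12)
Op 8: UPDATE d=30 (auto-commit; committed d=30)
Op 9: BEGIN: in_txn=True, pending={}
Op 10: COMMIT: merged [] into committed; committed now {b=10, d=30, e=12}
Op 11: BEGIN: in_txn=True, pending={}
Final committed: {b=10, d=30, e=12}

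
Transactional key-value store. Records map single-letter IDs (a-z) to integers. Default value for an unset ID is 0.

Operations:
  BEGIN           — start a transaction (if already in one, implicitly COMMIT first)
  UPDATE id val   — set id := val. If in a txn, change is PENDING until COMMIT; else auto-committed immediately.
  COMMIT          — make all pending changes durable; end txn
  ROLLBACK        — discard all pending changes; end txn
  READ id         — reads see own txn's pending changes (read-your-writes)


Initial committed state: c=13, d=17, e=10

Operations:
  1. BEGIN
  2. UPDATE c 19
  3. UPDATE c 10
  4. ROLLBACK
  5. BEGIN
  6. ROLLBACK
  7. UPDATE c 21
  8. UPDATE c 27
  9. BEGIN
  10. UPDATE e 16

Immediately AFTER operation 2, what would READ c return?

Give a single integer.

Initial committed: {c=13, d=17, e=10}
Op 1: BEGIN: in_txn=True, pending={}
Op 2: UPDATE c=19 (pending; pending now {c=19})
After op 2: visible(c) = 19 (pending={c=19}, committed={c=13, d=17, e=10})

Answer: 19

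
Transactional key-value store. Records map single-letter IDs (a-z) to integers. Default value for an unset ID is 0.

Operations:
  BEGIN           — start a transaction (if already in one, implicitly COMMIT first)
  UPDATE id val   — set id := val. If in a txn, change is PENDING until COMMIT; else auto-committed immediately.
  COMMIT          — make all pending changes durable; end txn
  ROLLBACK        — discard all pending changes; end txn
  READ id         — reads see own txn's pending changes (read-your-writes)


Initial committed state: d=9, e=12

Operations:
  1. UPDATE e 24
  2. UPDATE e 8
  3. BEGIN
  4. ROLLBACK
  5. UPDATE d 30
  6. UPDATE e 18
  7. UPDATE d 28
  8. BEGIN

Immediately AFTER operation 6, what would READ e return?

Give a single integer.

Answer: 18

Derivation:
Initial committed: {d=9, e=12}
Op 1: UPDATE e=24 (auto-commit; committed e=24)
Op 2: UPDATE e=8 (auto-commit; committed e=8)
Op 3: BEGIN: in_txn=True, pending={}
Op 4: ROLLBACK: discarded pending []; in_txn=False
Op 5: UPDATE d=30 (auto-commit; committed d=30)
Op 6: UPDATE e=18 (auto-commit; committed e=18)
After op 6: visible(e) = 18 (pending={}, committed={d=30, e=18})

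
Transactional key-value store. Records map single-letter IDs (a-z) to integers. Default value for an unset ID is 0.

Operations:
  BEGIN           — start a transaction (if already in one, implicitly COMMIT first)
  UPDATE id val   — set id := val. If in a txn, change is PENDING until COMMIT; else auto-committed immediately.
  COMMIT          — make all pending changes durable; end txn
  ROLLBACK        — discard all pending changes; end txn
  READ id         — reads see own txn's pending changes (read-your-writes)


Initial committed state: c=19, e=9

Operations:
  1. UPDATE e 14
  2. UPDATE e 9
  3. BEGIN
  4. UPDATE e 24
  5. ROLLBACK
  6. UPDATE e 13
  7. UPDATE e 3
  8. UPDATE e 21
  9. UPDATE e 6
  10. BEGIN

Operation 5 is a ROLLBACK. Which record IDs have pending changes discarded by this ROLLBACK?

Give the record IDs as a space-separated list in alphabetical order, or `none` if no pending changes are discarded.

Initial committed: {c=19, e=9}
Op 1: UPDATE e=14 (auto-commit; committed e=14)
Op 2: UPDATE e=9 (auto-commit; committed e=9)
Op 3: BEGIN: in_txn=True, pending={}
Op 4: UPDATE e=24 (pending; pending now {e=24})
Op 5: ROLLBACK: discarded pending ['e']; in_txn=False
Op 6: UPDATE e=13 (auto-commit; committed e=13)
Op 7: UPDATE e=3 (auto-commit; committed e=3)
Op 8: UPDATE e=21 (auto-commit; committed e=21)
Op 9: UPDATE e=6 (auto-commit; committed e=6)
Op 10: BEGIN: in_txn=True, pending={}
ROLLBACK at op 5 discards: ['e']

Answer: e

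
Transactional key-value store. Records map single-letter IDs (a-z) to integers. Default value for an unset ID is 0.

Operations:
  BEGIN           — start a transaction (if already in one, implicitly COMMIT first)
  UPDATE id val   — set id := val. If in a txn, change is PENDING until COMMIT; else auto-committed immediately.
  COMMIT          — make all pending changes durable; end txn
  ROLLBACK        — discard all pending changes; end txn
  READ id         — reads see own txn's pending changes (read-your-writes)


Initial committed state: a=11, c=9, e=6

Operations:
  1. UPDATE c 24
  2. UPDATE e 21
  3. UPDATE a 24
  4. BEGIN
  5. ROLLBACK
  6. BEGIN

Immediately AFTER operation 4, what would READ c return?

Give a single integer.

Answer: 24

Derivation:
Initial committed: {a=11, c=9, e=6}
Op 1: UPDATE c=24 (auto-commit; committed c=24)
Op 2: UPDATE e=21 (auto-commit; committed e=21)
Op 3: UPDATE a=24 (auto-commit; committed a=24)
Op 4: BEGIN: in_txn=True, pending={}
After op 4: visible(c) = 24 (pending={}, committed={a=24, c=24, e=21})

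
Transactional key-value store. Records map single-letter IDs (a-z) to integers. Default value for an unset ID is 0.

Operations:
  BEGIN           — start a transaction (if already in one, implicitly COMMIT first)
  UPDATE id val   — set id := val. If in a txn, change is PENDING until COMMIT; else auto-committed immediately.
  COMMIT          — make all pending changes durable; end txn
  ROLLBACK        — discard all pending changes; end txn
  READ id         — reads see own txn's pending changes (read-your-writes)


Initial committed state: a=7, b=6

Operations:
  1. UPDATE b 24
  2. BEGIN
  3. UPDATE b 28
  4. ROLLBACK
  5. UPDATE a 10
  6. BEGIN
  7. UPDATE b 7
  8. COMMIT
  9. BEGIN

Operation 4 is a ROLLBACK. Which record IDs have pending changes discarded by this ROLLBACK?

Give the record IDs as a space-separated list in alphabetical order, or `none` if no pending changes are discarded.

Initial committed: {a=7, b=6}
Op 1: UPDATE b=24 (auto-commit; committed b=24)
Op 2: BEGIN: in_txn=True, pending={}
Op 3: UPDATE b=28 (pending; pending now {b=28})
Op 4: ROLLBACK: discarded pending ['b']; in_txn=False
Op 5: UPDATE a=10 (auto-commit; committed a=10)
Op 6: BEGIN: in_txn=True, pending={}
Op 7: UPDATE b=7 (pending; pending now {b=7})
Op 8: COMMIT: merged ['b'] into committed; committed now {a=10, b=7}
Op 9: BEGIN: in_txn=True, pending={}
ROLLBACK at op 4 discards: ['b']

Answer: b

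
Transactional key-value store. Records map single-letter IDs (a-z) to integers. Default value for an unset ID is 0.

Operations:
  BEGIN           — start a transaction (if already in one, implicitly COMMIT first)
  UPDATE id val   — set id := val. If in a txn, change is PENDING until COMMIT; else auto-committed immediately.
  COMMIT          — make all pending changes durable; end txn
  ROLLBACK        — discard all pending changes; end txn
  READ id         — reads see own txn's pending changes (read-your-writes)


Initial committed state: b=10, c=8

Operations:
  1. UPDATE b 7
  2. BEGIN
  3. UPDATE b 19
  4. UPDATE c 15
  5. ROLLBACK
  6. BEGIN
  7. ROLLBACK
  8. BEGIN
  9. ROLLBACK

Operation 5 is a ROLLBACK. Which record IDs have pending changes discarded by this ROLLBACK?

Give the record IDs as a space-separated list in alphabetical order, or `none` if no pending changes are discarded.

Initial committed: {b=10, c=8}
Op 1: UPDATE b=7 (auto-commit; committed b=7)
Op 2: BEGIN: in_txn=True, pending={}
Op 3: UPDATE b=19 (pending; pending now {b=19})
Op 4: UPDATE c=15 (pending; pending now {b=19, c=15})
Op 5: ROLLBACK: discarded pending ['b', 'c']; in_txn=False
Op 6: BEGIN: in_txn=True, pending={}
Op 7: ROLLBACK: discarded pending []; in_txn=False
Op 8: BEGIN: in_txn=True, pending={}
Op 9: ROLLBACK: discarded pending []; in_txn=False
ROLLBACK at op 5 discards: ['b', 'c']

Answer: b c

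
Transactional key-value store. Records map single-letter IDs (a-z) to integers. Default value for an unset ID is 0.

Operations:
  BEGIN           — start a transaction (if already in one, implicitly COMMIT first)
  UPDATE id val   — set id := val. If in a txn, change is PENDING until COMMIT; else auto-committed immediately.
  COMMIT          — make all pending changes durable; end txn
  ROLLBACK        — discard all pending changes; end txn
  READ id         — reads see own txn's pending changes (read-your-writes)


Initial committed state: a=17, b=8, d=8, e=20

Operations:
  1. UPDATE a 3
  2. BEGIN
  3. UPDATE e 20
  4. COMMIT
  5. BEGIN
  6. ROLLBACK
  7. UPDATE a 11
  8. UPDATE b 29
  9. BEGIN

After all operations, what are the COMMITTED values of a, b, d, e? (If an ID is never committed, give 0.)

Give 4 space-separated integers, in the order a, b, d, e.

Initial committed: {a=17, b=8, d=8, e=20}
Op 1: UPDATE a=3 (auto-commit; committed a=3)
Op 2: BEGIN: in_txn=True, pending={}
Op 3: UPDATE e=20 (pending; pending now {e=20})
Op 4: COMMIT: merged ['e'] into committed; committed now {a=3, b=8, d=8, e=20}
Op 5: BEGIN: in_txn=True, pending={}
Op 6: ROLLBACK: discarded pending []; in_txn=False
Op 7: UPDATE a=11 (auto-commit; committed a=11)
Op 8: UPDATE b=29 (auto-commit; committed b=29)
Op 9: BEGIN: in_txn=True, pending={}
Final committed: {a=11, b=29, d=8, e=20}

Answer: 11 29 8 20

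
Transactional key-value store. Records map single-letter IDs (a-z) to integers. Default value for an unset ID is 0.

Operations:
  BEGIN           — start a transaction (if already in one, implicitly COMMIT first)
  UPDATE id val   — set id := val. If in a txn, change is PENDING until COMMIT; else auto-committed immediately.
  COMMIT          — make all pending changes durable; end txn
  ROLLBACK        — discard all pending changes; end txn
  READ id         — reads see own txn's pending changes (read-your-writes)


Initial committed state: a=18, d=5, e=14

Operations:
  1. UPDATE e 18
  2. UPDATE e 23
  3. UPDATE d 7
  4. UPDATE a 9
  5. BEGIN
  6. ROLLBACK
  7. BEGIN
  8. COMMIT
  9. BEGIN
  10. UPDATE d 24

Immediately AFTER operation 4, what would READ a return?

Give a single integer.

Answer: 9

Derivation:
Initial committed: {a=18, d=5, e=14}
Op 1: UPDATE e=18 (auto-commit; committed e=18)
Op 2: UPDATE e=23 (auto-commit; committed e=23)
Op 3: UPDATE d=7 (auto-commit; committed d=7)
Op 4: UPDATE a=9 (auto-commit; committed a=9)
After op 4: visible(a) = 9 (pending={}, committed={a=9, d=7, e=23})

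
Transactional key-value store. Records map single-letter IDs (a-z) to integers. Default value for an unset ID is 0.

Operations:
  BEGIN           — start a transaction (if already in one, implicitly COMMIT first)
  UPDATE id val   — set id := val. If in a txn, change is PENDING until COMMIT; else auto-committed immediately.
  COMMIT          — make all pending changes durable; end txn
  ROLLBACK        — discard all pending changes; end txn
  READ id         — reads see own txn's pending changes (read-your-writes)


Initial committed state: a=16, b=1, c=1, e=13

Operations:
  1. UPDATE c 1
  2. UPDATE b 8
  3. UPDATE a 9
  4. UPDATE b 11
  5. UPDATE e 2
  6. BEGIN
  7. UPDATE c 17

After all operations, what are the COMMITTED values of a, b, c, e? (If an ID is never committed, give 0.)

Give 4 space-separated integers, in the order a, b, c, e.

Answer: 9 11 1 2

Derivation:
Initial committed: {a=16, b=1, c=1, e=13}
Op 1: UPDATE c=1 (auto-commit; committed c=1)
Op 2: UPDATE b=8 (auto-commit; committed b=8)
Op 3: UPDATE a=9 (auto-commit; committed a=9)
Op 4: UPDATE b=11 (auto-commit; committed b=11)
Op 5: UPDATE e=2 (auto-commit; committed e=2)
Op 6: BEGIN: in_txn=True, pending={}
Op 7: UPDATE c=17 (pending; pending now {c=17})
Final committed: {a=9, b=11, c=1, e=2}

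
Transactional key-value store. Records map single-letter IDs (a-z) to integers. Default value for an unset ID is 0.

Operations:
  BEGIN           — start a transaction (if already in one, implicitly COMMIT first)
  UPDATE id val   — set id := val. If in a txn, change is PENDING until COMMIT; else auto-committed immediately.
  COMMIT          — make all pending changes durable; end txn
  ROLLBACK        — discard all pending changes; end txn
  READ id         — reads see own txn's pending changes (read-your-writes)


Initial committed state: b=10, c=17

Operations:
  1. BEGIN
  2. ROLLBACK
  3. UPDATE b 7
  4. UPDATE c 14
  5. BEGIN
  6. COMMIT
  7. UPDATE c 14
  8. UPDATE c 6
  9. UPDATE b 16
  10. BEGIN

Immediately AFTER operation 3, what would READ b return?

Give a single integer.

Initial committed: {b=10, c=17}
Op 1: BEGIN: in_txn=True, pending={}
Op 2: ROLLBACK: discarded pending []; in_txn=False
Op 3: UPDATE b=7 (auto-commit; committed b=7)
After op 3: visible(b) = 7 (pending={}, committed={b=7, c=17})

Answer: 7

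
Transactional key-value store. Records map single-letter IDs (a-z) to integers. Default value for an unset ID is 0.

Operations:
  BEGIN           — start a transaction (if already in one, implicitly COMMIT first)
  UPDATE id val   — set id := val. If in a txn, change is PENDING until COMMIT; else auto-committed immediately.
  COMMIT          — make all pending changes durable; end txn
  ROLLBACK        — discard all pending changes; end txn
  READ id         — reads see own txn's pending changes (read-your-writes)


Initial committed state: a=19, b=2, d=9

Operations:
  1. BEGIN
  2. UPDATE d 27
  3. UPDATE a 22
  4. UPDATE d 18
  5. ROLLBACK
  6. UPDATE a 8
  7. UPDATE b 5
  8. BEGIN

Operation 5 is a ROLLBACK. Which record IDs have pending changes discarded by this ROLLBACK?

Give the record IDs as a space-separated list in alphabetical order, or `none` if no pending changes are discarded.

Initial committed: {a=19, b=2, d=9}
Op 1: BEGIN: in_txn=True, pending={}
Op 2: UPDATE d=27 (pending; pending now {d=27})
Op 3: UPDATE a=22 (pending; pending now {a=22, d=27})
Op 4: UPDATE d=18 (pending; pending now {a=22, d=18})
Op 5: ROLLBACK: discarded pending ['a', 'd']; in_txn=False
Op 6: UPDATE a=8 (auto-commit; committed a=8)
Op 7: UPDATE b=5 (auto-commit; committed b=5)
Op 8: BEGIN: in_txn=True, pending={}
ROLLBACK at op 5 discards: ['a', 'd']

Answer: a d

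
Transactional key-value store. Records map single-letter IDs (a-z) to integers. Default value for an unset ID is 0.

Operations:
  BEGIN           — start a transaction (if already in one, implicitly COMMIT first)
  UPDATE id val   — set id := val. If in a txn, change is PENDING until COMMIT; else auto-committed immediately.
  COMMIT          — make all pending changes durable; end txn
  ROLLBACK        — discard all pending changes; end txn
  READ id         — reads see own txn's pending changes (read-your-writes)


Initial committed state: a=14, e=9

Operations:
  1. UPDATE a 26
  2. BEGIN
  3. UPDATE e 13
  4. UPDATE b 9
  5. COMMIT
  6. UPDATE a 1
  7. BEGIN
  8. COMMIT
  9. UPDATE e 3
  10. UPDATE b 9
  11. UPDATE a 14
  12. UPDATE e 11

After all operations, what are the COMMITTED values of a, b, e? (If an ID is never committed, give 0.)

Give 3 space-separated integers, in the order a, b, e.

Answer: 14 9 11

Derivation:
Initial committed: {a=14, e=9}
Op 1: UPDATE a=26 (auto-commit; committed a=26)
Op 2: BEGIN: in_txn=True, pending={}
Op 3: UPDATE e=13 (pending; pending now {e=13})
Op 4: UPDATE b=9 (pending; pending now {b=9, e=13})
Op 5: COMMIT: merged ['b', 'e'] into committed; committed now {a=26, b=9, e=13}
Op 6: UPDATE a=1 (auto-commit; committed a=1)
Op 7: BEGIN: in_txn=True, pending={}
Op 8: COMMIT: merged [] into committed; committed now {a=1, b=9, e=13}
Op 9: UPDATE e=3 (auto-commit; committed e=3)
Op 10: UPDATE b=9 (auto-commit; committed b=9)
Op 11: UPDATE a=14 (auto-commit; committed a=14)
Op 12: UPDATE e=11 (auto-commit; committed e=11)
Final committed: {a=14, b=9, e=11}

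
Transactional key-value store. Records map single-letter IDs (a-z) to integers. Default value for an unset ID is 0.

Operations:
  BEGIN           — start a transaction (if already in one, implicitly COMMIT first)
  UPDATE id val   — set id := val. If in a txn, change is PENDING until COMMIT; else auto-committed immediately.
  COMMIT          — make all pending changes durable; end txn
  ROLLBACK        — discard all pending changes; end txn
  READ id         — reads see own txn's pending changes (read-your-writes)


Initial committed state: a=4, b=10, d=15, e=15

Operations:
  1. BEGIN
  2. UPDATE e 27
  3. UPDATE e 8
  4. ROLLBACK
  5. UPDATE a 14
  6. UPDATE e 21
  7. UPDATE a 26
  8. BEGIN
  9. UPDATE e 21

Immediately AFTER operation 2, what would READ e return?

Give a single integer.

Initial committed: {a=4, b=10, d=15, e=15}
Op 1: BEGIN: in_txn=True, pending={}
Op 2: UPDATE e=27 (pending; pending now {e=27})
After op 2: visible(e) = 27 (pending={e=27}, committed={a=4, b=10, d=15, e=15})

Answer: 27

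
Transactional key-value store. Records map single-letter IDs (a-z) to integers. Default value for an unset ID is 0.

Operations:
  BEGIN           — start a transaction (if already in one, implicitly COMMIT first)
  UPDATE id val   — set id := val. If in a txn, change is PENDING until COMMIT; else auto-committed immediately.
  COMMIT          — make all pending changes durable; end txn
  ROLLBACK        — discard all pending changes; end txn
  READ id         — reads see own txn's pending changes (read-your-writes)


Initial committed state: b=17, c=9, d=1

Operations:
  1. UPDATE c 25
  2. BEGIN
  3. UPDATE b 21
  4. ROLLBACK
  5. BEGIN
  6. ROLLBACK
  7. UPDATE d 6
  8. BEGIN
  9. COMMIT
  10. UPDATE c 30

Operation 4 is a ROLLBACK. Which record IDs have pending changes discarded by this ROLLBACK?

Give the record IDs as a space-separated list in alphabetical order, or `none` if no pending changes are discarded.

Initial committed: {b=17, c=9, d=1}
Op 1: UPDATE c=25 (auto-commit; committed c=25)
Op 2: BEGIN: in_txn=True, pending={}
Op 3: UPDATE b=21 (pending; pending now {b=21})
Op 4: ROLLBACK: discarded pending ['b']; in_txn=False
Op 5: BEGIN: in_txn=True, pending={}
Op 6: ROLLBACK: discarded pending []; in_txn=False
Op 7: UPDATE d=6 (auto-commit; committed d=6)
Op 8: BEGIN: in_txn=True, pending={}
Op 9: COMMIT: merged [] into committed; committed now {b=17, c=25, d=6}
Op 10: UPDATE c=30 (auto-commit; committed c=30)
ROLLBACK at op 4 discards: ['b']

Answer: b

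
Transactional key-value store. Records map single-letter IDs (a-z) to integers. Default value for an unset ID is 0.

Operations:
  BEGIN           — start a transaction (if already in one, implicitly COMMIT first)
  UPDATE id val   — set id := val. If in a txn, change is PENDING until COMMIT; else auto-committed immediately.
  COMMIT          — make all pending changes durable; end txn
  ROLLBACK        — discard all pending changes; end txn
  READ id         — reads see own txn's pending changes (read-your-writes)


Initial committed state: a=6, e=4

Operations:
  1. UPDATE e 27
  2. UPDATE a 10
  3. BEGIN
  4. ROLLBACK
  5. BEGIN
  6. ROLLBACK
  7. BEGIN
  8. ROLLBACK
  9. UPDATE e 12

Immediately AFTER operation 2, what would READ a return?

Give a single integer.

Answer: 10

Derivation:
Initial committed: {a=6, e=4}
Op 1: UPDATE e=27 (auto-commit; committed e=27)
Op 2: UPDATE a=10 (auto-commit; committed a=10)
After op 2: visible(a) = 10 (pending={}, committed={a=10, e=27})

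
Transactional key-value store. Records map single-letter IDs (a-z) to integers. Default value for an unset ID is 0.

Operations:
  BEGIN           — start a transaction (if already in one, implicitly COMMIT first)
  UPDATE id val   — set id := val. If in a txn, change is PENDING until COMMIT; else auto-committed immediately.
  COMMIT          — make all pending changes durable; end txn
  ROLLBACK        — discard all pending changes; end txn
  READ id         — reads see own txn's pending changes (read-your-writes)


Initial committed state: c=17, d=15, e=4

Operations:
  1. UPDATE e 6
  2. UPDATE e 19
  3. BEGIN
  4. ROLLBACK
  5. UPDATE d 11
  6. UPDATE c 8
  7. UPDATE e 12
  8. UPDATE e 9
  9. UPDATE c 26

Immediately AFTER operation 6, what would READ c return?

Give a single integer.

Initial committed: {c=17, d=15, e=4}
Op 1: UPDATE e=6 (auto-commit; committed e=6)
Op 2: UPDATE e=19 (auto-commit; committed e=19)
Op 3: BEGIN: in_txn=True, pending={}
Op 4: ROLLBACK: discarded pending []; in_txn=False
Op 5: UPDATE d=11 (auto-commit; committed d=11)
Op 6: UPDATE c=8 (auto-commit; committed c=8)
After op 6: visible(c) = 8 (pending={}, committed={c=8, d=11, e=19})

Answer: 8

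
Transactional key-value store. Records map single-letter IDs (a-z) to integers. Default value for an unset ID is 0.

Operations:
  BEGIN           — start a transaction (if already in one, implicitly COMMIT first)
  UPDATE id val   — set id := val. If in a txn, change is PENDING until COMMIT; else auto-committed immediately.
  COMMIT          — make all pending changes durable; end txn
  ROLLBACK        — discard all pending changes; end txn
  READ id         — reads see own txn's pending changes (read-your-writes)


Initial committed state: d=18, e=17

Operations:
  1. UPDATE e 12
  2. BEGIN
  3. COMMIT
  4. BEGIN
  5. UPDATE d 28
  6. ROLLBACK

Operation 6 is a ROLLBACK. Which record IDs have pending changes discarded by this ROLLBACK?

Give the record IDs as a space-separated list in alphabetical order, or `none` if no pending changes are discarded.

Initial committed: {d=18, e=17}
Op 1: UPDATE e=12 (auto-commit; committed e=12)
Op 2: BEGIN: in_txn=True, pending={}
Op 3: COMMIT: merged [] into committed; committed now {d=18, e=12}
Op 4: BEGIN: in_txn=True, pending={}
Op 5: UPDATE d=28 (pending; pending now {d=28})
Op 6: ROLLBACK: discarded pending ['d']; in_txn=False
ROLLBACK at op 6 discards: ['d']

Answer: d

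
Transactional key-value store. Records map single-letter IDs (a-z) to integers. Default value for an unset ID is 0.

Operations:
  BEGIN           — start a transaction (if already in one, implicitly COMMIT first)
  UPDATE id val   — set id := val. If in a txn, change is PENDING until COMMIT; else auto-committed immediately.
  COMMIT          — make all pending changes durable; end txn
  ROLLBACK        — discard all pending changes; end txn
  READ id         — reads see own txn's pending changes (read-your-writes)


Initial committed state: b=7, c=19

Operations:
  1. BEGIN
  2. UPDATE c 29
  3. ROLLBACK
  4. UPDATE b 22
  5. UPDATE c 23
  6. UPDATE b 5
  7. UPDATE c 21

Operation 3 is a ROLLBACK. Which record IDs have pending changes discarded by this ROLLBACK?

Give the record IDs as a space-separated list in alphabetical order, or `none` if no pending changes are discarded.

Answer: c

Derivation:
Initial committed: {b=7, c=19}
Op 1: BEGIN: in_txn=True, pending={}
Op 2: UPDATE c=29 (pending; pending now {c=29})
Op 3: ROLLBACK: discarded pending ['c']; in_txn=False
Op 4: UPDATE b=22 (auto-commit; committed b=22)
Op 5: UPDATE c=23 (auto-commit; committed c=23)
Op 6: UPDATE b=5 (auto-commit; committed b=5)
Op 7: UPDATE c=21 (auto-commit; committed c=21)
ROLLBACK at op 3 discards: ['c']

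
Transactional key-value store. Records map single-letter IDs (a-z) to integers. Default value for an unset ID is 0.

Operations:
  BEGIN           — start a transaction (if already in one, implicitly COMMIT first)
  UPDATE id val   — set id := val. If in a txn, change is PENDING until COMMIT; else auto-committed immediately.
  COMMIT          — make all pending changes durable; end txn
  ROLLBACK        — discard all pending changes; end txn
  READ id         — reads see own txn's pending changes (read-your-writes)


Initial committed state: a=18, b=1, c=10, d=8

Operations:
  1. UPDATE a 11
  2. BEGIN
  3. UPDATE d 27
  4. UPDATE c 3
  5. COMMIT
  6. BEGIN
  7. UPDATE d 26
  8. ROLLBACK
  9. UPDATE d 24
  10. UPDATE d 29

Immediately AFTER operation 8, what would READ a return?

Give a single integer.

Answer: 11

Derivation:
Initial committed: {a=18, b=1, c=10, d=8}
Op 1: UPDATE a=11 (auto-commit; committed a=11)
Op 2: BEGIN: in_txn=True, pending={}
Op 3: UPDATE d=27 (pending; pending now {d=27})
Op 4: UPDATE c=3 (pending; pending now {c=3, d=27})
Op 5: COMMIT: merged ['c', 'd'] into committed; committed now {a=11, b=1, c=3, d=27}
Op 6: BEGIN: in_txn=True, pending={}
Op 7: UPDATE d=26 (pending; pending now {d=26})
Op 8: ROLLBACK: discarded pending ['d']; in_txn=False
After op 8: visible(a) = 11 (pending={}, committed={a=11, b=1, c=3, d=27})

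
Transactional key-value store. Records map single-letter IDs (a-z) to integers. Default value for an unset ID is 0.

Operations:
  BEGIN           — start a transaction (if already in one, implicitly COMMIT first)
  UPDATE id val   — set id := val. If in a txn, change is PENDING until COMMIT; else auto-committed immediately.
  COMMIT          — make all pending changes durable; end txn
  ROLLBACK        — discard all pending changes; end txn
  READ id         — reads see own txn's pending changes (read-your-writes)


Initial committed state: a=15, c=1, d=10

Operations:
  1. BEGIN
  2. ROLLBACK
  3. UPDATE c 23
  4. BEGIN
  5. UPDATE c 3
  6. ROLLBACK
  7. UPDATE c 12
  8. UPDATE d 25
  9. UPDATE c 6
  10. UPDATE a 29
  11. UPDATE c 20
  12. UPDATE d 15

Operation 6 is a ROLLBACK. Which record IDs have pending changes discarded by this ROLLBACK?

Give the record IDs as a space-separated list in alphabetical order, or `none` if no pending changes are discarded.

Initial committed: {a=15, c=1, d=10}
Op 1: BEGIN: in_txn=True, pending={}
Op 2: ROLLBACK: discarded pending []; in_txn=False
Op 3: UPDATE c=23 (auto-commit; committed c=23)
Op 4: BEGIN: in_txn=True, pending={}
Op 5: UPDATE c=3 (pending; pending now {c=3})
Op 6: ROLLBACK: discarded pending ['c']; in_txn=False
Op 7: UPDATE c=12 (auto-commit; committed c=12)
Op 8: UPDATE d=25 (auto-commit; committed d=25)
Op 9: UPDATE c=6 (auto-commit; committed c=6)
Op 10: UPDATE a=29 (auto-commit; committed a=29)
Op 11: UPDATE c=20 (auto-commit; committed c=20)
Op 12: UPDATE d=15 (auto-commit; committed d=15)
ROLLBACK at op 6 discards: ['c']

Answer: c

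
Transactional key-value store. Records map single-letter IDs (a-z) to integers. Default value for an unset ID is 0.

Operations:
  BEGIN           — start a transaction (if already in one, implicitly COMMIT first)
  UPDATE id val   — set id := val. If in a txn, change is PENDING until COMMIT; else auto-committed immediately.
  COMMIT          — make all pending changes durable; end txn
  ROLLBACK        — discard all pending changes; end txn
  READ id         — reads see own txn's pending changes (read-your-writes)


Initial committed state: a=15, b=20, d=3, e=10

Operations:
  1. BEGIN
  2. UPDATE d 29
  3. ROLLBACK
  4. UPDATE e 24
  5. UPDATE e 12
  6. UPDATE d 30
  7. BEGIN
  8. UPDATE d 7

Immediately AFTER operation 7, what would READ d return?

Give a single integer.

Answer: 30

Derivation:
Initial committed: {a=15, b=20, d=3, e=10}
Op 1: BEGIN: in_txn=True, pending={}
Op 2: UPDATE d=29 (pending; pending now {d=29})
Op 3: ROLLBACK: discarded pending ['d']; in_txn=False
Op 4: UPDATE e=24 (auto-commit; committed e=24)
Op 5: UPDATE e=12 (auto-commit; committed e=12)
Op 6: UPDATE d=30 (auto-commit; committed d=30)
Op 7: BEGIN: in_txn=True, pending={}
After op 7: visible(d) = 30 (pending={}, committed={a=15, b=20, d=30, e=12})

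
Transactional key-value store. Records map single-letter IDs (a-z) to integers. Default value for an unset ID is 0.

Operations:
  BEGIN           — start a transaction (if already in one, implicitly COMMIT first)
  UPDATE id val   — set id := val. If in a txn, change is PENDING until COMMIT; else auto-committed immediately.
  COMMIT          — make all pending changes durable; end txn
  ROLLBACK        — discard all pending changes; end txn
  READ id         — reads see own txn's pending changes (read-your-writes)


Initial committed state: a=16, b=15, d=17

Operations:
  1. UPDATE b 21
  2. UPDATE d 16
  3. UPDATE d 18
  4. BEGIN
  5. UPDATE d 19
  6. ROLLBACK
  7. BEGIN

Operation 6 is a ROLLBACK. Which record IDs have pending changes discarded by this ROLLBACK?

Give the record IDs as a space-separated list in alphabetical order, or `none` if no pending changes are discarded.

Answer: d

Derivation:
Initial committed: {a=16, b=15, d=17}
Op 1: UPDATE b=21 (auto-commit; committed b=21)
Op 2: UPDATE d=16 (auto-commit; committed d=16)
Op 3: UPDATE d=18 (auto-commit; committed d=18)
Op 4: BEGIN: in_txn=True, pending={}
Op 5: UPDATE d=19 (pending; pending now {d=19})
Op 6: ROLLBACK: discarded pending ['d']; in_txn=False
Op 7: BEGIN: in_txn=True, pending={}
ROLLBACK at op 6 discards: ['d']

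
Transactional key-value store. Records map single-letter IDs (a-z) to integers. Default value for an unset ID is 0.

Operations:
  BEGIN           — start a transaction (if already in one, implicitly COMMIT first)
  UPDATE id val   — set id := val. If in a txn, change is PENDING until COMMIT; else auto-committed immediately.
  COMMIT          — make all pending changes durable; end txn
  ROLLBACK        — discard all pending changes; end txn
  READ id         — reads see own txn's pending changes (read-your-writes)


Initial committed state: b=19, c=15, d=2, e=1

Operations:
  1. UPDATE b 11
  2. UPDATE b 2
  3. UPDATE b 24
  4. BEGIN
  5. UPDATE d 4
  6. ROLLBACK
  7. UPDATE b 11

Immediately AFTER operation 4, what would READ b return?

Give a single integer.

Answer: 24

Derivation:
Initial committed: {b=19, c=15, d=2, e=1}
Op 1: UPDATE b=11 (auto-commit; committed b=11)
Op 2: UPDATE b=2 (auto-commit; committed b=2)
Op 3: UPDATE b=24 (auto-commit; committed b=24)
Op 4: BEGIN: in_txn=True, pending={}
After op 4: visible(b) = 24 (pending={}, committed={b=24, c=15, d=2, e=1})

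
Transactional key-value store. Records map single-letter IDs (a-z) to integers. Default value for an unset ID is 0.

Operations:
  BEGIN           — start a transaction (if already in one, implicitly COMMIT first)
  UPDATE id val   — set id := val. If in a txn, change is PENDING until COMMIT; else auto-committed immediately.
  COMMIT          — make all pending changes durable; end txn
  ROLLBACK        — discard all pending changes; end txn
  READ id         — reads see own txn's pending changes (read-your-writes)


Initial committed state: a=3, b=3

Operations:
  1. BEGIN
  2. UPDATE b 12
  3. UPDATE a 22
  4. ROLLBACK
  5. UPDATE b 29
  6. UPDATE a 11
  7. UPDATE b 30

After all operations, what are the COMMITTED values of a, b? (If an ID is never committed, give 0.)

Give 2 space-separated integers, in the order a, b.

Initial committed: {a=3, b=3}
Op 1: BEGIN: in_txn=True, pending={}
Op 2: UPDATE b=12 (pending; pending now {b=12})
Op 3: UPDATE a=22 (pending; pending now {a=22, b=12})
Op 4: ROLLBACK: discarded pending ['a', 'b']; in_txn=False
Op 5: UPDATE b=29 (auto-commit; committed b=29)
Op 6: UPDATE a=11 (auto-commit; committed a=11)
Op 7: UPDATE b=30 (auto-commit; committed b=30)
Final committed: {a=11, b=30}

Answer: 11 30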